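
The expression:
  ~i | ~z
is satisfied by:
  {z: False, i: False}
  {i: True, z: False}
  {z: True, i: False}


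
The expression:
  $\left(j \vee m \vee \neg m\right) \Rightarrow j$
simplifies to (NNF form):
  $j$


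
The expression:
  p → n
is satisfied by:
  {n: True, p: False}
  {p: False, n: False}
  {p: True, n: True}


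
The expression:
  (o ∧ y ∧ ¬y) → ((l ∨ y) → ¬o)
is always true.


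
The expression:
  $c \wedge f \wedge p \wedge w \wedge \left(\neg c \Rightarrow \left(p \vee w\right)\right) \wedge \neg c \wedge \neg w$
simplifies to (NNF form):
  $\text{False}$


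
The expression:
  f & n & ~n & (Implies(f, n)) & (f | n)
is never true.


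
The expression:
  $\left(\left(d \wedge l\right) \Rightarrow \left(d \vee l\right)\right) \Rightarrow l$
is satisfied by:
  {l: True}


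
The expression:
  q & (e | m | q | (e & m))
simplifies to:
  q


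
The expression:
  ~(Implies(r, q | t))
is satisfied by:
  {r: True, q: False, t: False}


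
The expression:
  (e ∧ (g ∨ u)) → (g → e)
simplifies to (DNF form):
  True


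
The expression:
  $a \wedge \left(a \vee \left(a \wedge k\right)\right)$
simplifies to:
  $a$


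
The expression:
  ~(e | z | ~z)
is never true.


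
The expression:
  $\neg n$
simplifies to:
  $\neg n$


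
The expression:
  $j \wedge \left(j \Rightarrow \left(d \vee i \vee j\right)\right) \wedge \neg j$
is never true.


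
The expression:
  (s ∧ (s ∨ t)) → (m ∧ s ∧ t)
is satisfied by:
  {m: True, t: True, s: False}
  {m: True, t: False, s: False}
  {t: True, m: False, s: False}
  {m: False, t: False, s: False}
  {m: True, s: True, t: True}


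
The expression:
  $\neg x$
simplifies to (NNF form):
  $\neg x$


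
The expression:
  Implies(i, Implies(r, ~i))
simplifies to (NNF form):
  ~i | ~r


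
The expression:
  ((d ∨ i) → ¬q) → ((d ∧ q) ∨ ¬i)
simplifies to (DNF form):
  q ∨ ¬i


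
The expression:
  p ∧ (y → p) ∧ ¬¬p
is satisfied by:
  {p: True}


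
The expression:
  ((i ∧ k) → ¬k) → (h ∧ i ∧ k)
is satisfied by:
  {i: True, k: True}


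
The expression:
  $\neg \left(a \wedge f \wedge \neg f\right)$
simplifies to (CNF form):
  $\text{True}$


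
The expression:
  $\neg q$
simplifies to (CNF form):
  $\neg q$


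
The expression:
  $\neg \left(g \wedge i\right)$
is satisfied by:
  {g: False, i: False}
  {i: True, g: False}
  {g: True, i: False}


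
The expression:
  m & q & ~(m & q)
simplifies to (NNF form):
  False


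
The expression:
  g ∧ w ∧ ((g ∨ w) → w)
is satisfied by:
  {w: True, g: True}


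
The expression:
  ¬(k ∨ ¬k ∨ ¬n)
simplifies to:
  False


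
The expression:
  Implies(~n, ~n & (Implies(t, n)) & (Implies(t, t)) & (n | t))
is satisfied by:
  {n: True}


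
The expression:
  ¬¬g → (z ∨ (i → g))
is always true.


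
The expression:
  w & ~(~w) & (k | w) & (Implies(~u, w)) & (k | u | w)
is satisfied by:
  {w: True}


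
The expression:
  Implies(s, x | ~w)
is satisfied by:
  {x: True, s: False, w: False}
  {s: False, w: False, x: False}
  {w: True, x: True, s: False}
  {w: True, s: False, x: False}
  {x: True, s: True, w: False}
  {s: True, x: False, w: False}
  {w: True, s: True, x: True}


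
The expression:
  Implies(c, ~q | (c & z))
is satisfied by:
  {z: True, c: False, q: False}
  {c: False, q: False, z: False}
  {z: True, q: True, c: False}
  {q: True, c: False, z: False}
  {z: True, c: True, q: False}
  {c: True, z: False, q: False}
  {z: True, q: True, c: True}


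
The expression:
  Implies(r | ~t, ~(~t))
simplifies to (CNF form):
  t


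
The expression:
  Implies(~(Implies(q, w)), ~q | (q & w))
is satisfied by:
  {w: True, q: False}
  {q: False, w: False}
  {q: True, w: True}


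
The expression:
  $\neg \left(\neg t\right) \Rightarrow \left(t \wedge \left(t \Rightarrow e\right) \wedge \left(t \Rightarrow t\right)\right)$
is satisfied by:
  {e: True, t: False}
  {t: False, e: False}
  {t: True, e: True}


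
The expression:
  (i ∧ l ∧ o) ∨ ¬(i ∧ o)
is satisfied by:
  {l: True, o: False, i: False}
  {o: False, i: False, l: False}
  {i: True, l: True, o: False}
  {i: True, o: False, l: False}
  {l: True, o: True, i: False}
  {o: True, l: False, i: False}
  {i: True, o: True, l: True}


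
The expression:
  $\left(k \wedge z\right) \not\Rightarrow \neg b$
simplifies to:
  $b \wedge k \wedge z$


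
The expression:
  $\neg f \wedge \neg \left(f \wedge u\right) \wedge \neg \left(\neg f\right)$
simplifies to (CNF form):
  $\text{False}$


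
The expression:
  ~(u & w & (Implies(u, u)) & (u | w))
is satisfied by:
  {w: False, u: False}
  {u: True, w: False}
  {w: True, u: False}


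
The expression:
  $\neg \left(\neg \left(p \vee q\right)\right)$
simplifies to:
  $p \vee q$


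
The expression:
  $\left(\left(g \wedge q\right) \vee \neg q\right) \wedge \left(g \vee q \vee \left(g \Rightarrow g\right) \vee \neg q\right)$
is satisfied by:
  {g: True, q: False}
  {q: False, g: False}
  {q: True, g: True}


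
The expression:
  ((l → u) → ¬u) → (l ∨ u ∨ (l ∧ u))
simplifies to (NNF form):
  l ∨ u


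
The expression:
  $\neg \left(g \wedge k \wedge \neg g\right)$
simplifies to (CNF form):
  $\text{True}$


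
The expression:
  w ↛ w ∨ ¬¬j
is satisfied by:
  {j: True}


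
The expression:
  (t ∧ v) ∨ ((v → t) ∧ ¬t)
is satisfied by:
  {v: False, t: False}
  {t: True, v: True}


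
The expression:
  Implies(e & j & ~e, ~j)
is always true.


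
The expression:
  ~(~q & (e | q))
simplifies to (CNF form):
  q | ~e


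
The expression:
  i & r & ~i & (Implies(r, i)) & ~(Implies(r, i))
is never true.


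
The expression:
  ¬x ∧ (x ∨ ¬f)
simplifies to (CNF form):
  ¬f ∧ ¬x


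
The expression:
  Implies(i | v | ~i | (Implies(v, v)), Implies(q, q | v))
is always true.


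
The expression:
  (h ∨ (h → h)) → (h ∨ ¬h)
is always true.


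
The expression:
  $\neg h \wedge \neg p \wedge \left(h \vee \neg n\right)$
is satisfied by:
  {n: False, p: False, h: False}


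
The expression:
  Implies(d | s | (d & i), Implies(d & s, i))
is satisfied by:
  {i: True, s: False, d: False}
  {s: False, d: False, i: False}
  {i: True, d: True, s: False}
  {d: True, s: False, i: False}
  {i: True, s: True, d: False}
  {s: True, i: False, d: False}
  {i: True, d: True, s: True}


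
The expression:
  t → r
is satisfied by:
  {r: True, t: False}
  {t: False, r: False}
  {t: True, r: True}


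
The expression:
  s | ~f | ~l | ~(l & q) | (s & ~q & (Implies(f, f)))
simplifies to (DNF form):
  s | ~f | ~l | ~q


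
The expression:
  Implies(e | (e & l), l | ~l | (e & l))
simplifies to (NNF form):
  True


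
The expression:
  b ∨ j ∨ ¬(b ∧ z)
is always true.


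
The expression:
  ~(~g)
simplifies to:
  g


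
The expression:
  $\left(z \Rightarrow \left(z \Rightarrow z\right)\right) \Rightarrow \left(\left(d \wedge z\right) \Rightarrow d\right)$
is always true.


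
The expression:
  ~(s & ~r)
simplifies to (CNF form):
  r | ~s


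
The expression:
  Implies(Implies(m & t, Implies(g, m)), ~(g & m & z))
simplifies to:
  ~g | ~m | ~z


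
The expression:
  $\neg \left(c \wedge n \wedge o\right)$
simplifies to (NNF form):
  $\neg c \vee \neg n \vee \neg o$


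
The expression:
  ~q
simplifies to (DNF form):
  ~q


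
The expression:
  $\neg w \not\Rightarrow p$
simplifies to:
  $\neg p \wedge \neg w$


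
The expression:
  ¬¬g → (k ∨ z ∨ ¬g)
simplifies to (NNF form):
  k ∨ z ∨ ¬g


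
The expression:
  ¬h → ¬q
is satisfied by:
  {h: True, q: False}
  {q: False, h: False}
  {q: True, h: True}


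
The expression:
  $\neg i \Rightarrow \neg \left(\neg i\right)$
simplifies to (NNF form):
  $i$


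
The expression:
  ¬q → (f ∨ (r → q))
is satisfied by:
  {q: True, f: True, r: False}
  {q: True, f: False, r: False}
  {f: True, q: False, r: False}
  {q: False, f: False, r: False}
  {r: True, q: True, f: True}
  {r: True, q: True, f: False}
  {r: True, f: True, q: False}


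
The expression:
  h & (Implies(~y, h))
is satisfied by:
  {h: True}


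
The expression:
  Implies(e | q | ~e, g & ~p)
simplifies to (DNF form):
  g & ~p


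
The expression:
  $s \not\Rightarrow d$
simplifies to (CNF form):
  $s \wedge \neg d$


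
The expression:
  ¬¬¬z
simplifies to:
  ¬z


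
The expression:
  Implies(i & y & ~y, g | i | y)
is always true.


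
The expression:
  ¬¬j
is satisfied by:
  {j: True}


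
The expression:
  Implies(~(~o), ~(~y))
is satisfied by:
  {y: True, o: False}
  {o: False, y: False}
  {o: True, y: True}


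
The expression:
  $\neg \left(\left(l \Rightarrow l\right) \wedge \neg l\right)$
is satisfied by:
  {l: True}


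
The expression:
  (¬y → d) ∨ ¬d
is always true.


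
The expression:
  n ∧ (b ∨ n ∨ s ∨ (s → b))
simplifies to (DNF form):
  n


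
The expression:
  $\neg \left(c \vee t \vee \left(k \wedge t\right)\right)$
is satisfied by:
  {t: False, c: False}


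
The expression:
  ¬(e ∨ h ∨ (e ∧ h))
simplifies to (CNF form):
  ¬e ∧ ¬h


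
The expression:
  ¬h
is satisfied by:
  {h: False}


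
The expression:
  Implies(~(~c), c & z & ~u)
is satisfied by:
  {z: True, u: False, c: False}
  {u: False, c: False, z: False}
  {z: True, u: True, c: False}
  {u: True, z: False, c: False}
  {c: True, z: True, u: False}


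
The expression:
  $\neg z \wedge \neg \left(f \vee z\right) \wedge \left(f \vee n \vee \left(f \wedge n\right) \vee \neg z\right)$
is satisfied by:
  {z: False, f: False}


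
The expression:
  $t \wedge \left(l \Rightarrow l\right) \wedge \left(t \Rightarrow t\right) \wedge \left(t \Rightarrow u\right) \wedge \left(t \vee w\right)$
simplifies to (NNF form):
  $t \wedge u$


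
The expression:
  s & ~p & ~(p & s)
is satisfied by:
  {s: True, p: False}


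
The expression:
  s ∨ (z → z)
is always true.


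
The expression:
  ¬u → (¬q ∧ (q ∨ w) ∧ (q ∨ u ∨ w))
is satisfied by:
  {u: True, w: True, q: False}
  {u: True, w: False, q: False}
  {q: True, u: True, w: True}
  {q: True, u: True, w: False}
  {w: True, q: False, u: False}


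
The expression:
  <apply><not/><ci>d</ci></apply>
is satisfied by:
  {d: False}


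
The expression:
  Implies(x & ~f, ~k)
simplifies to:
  f | ~k | ~x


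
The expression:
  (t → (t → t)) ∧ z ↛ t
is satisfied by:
  {z: True, t: False}


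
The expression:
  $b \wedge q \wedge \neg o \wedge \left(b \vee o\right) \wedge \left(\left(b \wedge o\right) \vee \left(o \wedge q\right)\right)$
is never true.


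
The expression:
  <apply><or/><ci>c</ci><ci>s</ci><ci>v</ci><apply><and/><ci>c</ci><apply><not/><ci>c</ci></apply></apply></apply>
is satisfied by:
  {c: True, v: True, s: True}
  {c: True, v: True, s: False}
  {c: True, s: True, v: False}
  {c: True, s: False, v: False}
  {v: True, s: True, c: False}
  {v: True, s: False, c: False}
  {s: True, v: False, c: False}


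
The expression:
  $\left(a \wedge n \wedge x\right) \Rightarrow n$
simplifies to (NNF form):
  $\text{True}$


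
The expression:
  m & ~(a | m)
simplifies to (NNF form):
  False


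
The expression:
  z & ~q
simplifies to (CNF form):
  z & ~q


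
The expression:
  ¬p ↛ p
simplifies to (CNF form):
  True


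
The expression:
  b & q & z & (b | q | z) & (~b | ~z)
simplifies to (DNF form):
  False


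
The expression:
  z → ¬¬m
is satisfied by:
  {m: True, z: False}
  {z: False, m: False}
  {z: True, m: True}


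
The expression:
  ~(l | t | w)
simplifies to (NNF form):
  ~l & ~t & ~w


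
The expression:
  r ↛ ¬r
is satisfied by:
  {r: True}


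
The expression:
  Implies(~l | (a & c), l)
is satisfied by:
  {l: True}


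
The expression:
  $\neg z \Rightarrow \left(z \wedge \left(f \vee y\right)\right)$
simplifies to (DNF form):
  $z$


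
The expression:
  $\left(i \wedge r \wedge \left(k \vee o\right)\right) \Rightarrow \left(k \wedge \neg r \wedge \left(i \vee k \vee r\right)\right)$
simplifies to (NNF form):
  $\left(\neg k \wedge \neg o\right) \vee \neg i \vee \neg r$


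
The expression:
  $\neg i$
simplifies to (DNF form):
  $\neg i$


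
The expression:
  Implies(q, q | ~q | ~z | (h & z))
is always true.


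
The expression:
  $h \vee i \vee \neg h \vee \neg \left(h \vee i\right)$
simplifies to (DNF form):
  $\text{True}$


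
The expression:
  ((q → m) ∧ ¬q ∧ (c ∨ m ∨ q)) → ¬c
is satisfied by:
  {q: True, c: False}
  {c: False, q: False}
  {c: True, q: True}


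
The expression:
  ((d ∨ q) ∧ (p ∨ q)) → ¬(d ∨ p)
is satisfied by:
  {p: False, q: False, d: False}
  {d: True, p: False, q: False}
  {q: True, p: False, d: False}
  {p: True, q: False, d: False}


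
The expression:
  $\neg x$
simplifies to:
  $\neg x$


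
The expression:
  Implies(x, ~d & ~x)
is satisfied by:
  {x: False}


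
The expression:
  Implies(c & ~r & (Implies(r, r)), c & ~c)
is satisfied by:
  {r: True, c: False}
  {c: False, r: False}
  {c: True, r: True}


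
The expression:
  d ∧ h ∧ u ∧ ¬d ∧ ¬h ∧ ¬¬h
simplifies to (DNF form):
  False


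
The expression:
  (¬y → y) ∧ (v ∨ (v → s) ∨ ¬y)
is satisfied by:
  {y: True}


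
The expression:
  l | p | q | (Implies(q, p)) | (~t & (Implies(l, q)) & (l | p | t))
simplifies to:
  True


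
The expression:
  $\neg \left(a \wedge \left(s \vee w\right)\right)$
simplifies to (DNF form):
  $\left(\neg s \wedge \neg w\right) \vee \neg a$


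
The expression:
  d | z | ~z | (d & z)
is always true.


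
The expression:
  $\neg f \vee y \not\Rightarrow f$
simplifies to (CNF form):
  $\neg f$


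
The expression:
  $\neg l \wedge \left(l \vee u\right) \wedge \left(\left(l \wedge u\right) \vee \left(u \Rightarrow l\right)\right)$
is never true.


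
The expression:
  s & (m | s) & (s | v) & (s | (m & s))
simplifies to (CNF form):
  s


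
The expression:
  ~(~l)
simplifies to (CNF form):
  l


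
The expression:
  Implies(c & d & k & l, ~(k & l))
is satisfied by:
  {l: False, k: False, d: False, c: False}
  {c: True, l: False, k: False, d: False}
  {d: True, l: False, k: False, c: False}
  {c: True, d: True, l: False, k: False}
  {k: True, c: False, l: False, d: False}
  {c: True, k: True, l: False, d: False}
  {d: True, k: True, c: False, l: False}
  {c: True, d: True, k: True, l: False}
  {l: True, d: False, k: False, c: False}
  {c: True, l: True, d: False, k: False}
  {d: True, l: True, c: False, k: False}
  {c: True, d: True, l: True, k: False}
  {k: True, l: True, d: False, c: False}
  {c: True, k: True, l: True, d: False}
  {d: True, k: True, l: True, c: False}


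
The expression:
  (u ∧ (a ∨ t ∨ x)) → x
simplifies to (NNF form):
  x ∨ (¬a ∧ ¬t) ∨ ¬u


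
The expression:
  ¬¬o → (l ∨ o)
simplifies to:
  True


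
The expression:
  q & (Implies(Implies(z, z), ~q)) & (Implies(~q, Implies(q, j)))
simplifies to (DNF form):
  False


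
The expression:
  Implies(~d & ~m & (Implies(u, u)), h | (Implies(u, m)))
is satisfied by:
  {d: True, m: True, h: True, u: False}
  {d: True, m: True, u: False, h: False}
  {d: True, h: True, u: False, m: False}
  {d: True, u: False, h: False, m: False}
  {m: True, h: True, u: False, d: False}
  {m: True, u: False, h: False, d: False}
  {h: True, m: False, u: False, d: False}
  {m: False, u: False, h: False, d: False}
  {m: True, d: True, u: True, h: True}
  {m: True, d: True, u: True, h: False}
  {d: True, u: True, h: True, m: False}
  {d: True, u: True, m: False, h: False}
  {h: True, u: True, m: True, d: False}
  {u: True, m: True, d: False, h: False}
  {u: True, h: True, d: False, m: False}


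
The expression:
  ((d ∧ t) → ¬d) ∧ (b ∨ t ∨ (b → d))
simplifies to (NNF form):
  ¬d ∨ ¬t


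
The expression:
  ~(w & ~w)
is always true.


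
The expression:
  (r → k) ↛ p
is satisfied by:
  {k: True, p: False, r: False}
  {p: False, r: False, k: False}
  {r: True, k: True, p: False}


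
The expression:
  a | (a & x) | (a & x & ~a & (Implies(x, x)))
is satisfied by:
  {a: True}


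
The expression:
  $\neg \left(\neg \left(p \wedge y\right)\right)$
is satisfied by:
  {p: True, y: True}


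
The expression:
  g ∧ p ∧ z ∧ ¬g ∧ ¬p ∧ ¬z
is never true.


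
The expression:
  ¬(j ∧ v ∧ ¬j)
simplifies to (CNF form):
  True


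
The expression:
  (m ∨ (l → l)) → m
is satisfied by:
  {m: True}


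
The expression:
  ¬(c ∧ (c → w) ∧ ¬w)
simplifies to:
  True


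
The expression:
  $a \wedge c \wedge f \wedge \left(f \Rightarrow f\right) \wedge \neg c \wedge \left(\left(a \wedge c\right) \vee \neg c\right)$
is never true.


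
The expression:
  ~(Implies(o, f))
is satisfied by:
  {o: True, f: False}


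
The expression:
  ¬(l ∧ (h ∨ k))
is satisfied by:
  {k: False, l: False, h: False}
  {h: True, k: False, l: False}
  {k: True, h: False, l: False}
  {h: True, k: True, l: False}
  {l: True, h: False, k: False}


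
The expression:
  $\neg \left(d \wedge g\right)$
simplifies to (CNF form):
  $\neg d \vee \neg g$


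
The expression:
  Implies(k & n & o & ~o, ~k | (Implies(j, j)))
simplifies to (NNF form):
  True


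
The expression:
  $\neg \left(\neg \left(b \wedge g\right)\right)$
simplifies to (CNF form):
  $b \wedge g$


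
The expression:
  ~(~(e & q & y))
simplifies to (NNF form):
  e & q & y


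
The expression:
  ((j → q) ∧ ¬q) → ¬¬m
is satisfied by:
  {q: True, m: True, j: True}
  {q: True, m: True, j: False}
  {q: True, j: True, m: False}
  {q: True, j: False, m: False}
  {m: True, j: True, q: False}
  {m: True, j: False, q: False}
  {j: True, m: False, q: False}


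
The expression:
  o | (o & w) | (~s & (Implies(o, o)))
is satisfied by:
  {o: True, s: False}
  {s: False, o: False}
  {s: True, o: True}


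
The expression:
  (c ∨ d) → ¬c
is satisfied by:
  {c: False}


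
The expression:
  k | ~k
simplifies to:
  True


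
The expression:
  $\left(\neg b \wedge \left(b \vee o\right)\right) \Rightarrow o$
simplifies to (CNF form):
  $\text{True}$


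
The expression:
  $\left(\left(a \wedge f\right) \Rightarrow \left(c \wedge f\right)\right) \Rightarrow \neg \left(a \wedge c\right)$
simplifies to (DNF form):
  $\neg a \vee \neg c$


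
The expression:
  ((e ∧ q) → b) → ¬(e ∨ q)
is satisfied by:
  {b: False, q: False, e: False}
  {b: True, q: False, e: False}
  {q: True, e: True, b: False}


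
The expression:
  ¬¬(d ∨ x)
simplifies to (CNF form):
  d ∨ x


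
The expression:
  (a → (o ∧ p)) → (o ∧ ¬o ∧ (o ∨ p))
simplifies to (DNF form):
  (a ∧ ¬o) ∨ (a ∧ ¬p)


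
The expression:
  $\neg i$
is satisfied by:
  {i: False}


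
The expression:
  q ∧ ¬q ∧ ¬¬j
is never true.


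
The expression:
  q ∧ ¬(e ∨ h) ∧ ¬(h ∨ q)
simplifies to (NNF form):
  False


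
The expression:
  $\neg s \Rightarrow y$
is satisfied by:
  {y: True, s: True}
  {y: True, s: False}
  {s: True, y: False}


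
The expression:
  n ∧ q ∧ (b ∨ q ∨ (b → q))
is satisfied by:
  {q: True, n: True}


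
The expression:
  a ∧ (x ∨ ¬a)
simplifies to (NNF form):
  a ∧ x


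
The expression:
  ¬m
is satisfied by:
  {m: False}


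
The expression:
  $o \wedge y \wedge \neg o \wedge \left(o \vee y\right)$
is never true.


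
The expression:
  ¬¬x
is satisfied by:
  {x: True}


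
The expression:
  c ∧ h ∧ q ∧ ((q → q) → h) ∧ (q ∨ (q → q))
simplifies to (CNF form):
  c ∧ h ∧ q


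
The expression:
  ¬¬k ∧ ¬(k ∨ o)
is never true.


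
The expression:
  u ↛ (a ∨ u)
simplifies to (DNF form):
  False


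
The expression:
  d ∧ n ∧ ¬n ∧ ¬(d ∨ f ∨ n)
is never true.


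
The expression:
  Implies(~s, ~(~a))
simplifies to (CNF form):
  a | s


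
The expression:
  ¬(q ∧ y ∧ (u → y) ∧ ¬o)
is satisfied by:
  {o: True, q: False, y: False}
  {q: False, y: False, o: False}
  {y: True, o: True, q: False}
  {y: True, q: False, o: False}
  {o: True, q: True, y: False}
  {q: True, o: False, y: False}
  {y: True, q: True, o: True}


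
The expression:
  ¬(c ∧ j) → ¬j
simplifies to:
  c ∨ ¬j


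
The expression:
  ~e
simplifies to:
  ~e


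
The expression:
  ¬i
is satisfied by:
  {i: False}


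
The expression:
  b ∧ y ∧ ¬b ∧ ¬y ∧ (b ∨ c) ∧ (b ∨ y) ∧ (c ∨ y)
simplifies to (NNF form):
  False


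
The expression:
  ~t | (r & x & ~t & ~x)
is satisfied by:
  {t: False}


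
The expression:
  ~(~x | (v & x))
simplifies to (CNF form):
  x & ~v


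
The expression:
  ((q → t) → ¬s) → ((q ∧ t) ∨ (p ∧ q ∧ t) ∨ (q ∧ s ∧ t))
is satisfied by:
  {t: True, s: True, q: False}
  {s: True, q: False, t: False}
  {q: True, t: True, s: True}
  {q: True, t: True, s: False}


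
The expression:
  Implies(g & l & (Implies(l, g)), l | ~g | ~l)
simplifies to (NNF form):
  True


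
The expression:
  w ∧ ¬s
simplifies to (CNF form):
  w ∧ ¬s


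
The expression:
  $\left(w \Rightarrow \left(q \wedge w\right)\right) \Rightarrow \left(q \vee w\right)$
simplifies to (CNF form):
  $q \vee w$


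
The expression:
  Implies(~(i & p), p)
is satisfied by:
  {p: True}


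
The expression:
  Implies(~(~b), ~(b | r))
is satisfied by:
  {b: False}


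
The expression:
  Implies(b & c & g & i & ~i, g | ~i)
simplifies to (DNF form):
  True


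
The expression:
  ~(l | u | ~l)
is never true.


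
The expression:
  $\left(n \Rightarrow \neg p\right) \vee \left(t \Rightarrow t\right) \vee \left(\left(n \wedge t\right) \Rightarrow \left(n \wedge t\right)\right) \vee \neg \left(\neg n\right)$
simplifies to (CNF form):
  $\text{True}$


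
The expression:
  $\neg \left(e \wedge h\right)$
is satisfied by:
  {h: False, e: False}
  {e: True, h: False}
  {h: True, e: False}


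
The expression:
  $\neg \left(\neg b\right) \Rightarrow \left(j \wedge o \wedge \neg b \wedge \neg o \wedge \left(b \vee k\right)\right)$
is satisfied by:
  {b: False}


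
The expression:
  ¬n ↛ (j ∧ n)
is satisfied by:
  {n: False}


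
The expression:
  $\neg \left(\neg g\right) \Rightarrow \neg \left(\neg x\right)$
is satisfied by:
  {x: True, g: False}
  {g: False, x: False}
  {g: True, x: True}


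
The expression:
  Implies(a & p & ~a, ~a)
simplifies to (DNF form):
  True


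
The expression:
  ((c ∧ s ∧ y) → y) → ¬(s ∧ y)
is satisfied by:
  {s: False, y: False}
  {y: True, s: False}
  {s: True, y: False}


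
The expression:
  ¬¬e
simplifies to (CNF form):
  e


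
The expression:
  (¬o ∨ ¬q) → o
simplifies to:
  o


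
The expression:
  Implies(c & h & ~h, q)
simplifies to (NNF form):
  True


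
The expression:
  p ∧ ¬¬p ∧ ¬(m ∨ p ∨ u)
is never true.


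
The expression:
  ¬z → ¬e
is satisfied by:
  {z: True, e: False}
  {e: False, z: False}
  {e: True, z: True}


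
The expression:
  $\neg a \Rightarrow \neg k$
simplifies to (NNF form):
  $a \vee \neg k$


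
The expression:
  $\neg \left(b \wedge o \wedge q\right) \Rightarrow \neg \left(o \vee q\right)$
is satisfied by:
  {b: True, q: False, o: False}
  {b: False, q: False, o: False}
  {o: True, q: True, b: True}


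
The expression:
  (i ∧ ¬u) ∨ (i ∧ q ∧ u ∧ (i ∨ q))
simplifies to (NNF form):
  i ∧ (q ∨ ¬u)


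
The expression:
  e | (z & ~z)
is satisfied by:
  {e: True}


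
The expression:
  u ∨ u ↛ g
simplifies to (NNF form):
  u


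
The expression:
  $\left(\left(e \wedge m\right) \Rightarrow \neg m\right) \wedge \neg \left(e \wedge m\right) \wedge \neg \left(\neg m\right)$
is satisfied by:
  {m: True, e: False}


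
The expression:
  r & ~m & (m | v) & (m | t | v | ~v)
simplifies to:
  r & v & ~m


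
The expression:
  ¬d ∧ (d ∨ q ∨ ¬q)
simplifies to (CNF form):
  ¬d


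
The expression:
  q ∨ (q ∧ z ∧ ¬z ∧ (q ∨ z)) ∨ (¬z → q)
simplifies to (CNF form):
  q ∨ z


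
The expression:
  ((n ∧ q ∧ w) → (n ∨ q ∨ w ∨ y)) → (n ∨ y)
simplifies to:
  n ∨ y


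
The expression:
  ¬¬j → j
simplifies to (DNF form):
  True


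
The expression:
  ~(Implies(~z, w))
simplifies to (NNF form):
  ~w & ~z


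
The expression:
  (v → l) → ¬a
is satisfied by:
  {v: True, a: False, l: False}
  {v: False, a: False, l: False}
  {l: True, v: True, a: False}
  {l: True, v: False, a: False}
  {a: True, v: True, l: False}


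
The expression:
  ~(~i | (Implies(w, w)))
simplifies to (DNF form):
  False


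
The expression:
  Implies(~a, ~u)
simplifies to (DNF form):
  a | ~u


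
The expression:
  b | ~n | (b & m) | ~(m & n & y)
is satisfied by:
  {b: True, m: False, y: False, n: False}
  {b: False, m: False, y: False, n: False}
  {b: True, n: True, m: False, y: False}
  {n: True, b: False, m: False, y: False}
  {b: True, y: True, n: False, m: False}
  {y: True, n: False, m: False, b: False}
  {b: True, n: True, y: True, m: False}
  {n: True, y: True, b: False, m: False}
  {b: True, m: True, n: False, y: False}
  {m: True, n: False, y: False, b: False}
  {b: True, n: True, m: True, y: False}
  {n: True, m: True, b: False, y: False}
  {b: True, y: True, m: True, n: False}
  {y: True, m: True, n: False, b: False}
  {b: True, n: True, y: True, m: True}


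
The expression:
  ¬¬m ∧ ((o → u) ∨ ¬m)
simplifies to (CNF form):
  m ∧ (u ∨ ¬o)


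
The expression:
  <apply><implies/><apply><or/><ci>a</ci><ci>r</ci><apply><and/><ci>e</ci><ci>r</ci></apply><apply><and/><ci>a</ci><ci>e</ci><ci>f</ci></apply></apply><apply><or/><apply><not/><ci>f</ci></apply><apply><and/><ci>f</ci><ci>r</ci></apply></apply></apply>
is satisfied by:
  {r: True, a: False, f: False}
  {r: False, a: False, f: False}
  {f: True, r: True, a: False}
  {f: True, r: False, a: False}
  {a: True, r: True, f: False}
  {a: True, r: False, f: False}
  {a: True, f: True, r: True}


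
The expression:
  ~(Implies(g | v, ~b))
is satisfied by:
  {v: True, g: True, b: True}
  {v: True, b: True, g: False}
  {g: True, b: True, v: False}


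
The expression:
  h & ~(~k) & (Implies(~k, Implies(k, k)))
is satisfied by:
  {h: True, k: True}


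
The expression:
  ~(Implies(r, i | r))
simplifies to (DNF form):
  False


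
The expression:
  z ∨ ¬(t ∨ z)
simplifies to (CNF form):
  z ∨ ¬t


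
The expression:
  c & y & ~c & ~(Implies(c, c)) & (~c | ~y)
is never true.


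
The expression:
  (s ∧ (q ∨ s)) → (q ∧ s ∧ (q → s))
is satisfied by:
  {q: True, s: False}
  {s: False, q: False}
  {s: True, q: True}


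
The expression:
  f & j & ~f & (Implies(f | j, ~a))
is never true.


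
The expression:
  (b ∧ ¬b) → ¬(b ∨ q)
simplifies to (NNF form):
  True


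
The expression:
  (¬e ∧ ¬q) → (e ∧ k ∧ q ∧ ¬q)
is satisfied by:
  {q: True, e: True}
  {q: True, e: False}
  {e: True, q: False}


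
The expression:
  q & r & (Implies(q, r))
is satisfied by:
  {r: True, q: True}


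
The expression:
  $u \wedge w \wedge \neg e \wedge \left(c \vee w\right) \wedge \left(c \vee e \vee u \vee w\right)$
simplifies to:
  $u \wedge w \wedge \neg e$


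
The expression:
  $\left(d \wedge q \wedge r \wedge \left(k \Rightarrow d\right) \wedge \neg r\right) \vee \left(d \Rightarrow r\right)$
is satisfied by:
  {r: True, d: False}
  {d: False, r: False}
  {d: True, r: True}


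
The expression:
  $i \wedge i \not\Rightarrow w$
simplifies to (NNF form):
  $i \wedge \neg w$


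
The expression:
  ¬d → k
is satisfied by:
  {d: True, k: True}
  {d: True, k: False}
  {k: True, d: False}


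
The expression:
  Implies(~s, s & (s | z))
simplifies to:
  s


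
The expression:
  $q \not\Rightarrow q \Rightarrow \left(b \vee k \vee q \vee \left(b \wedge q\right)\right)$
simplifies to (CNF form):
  $\text{True}$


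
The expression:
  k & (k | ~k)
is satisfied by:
  {k: True}


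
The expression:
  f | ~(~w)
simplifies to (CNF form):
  f | w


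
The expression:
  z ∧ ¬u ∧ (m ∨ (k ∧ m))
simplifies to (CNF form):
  m ∧ z ∧ ¬u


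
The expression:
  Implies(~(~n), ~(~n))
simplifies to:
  True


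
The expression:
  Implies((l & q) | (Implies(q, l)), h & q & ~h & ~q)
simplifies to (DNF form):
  q & ~l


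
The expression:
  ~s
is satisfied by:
  {s: False}


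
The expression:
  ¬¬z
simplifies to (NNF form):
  z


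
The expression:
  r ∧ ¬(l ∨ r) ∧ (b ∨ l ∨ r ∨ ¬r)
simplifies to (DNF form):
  False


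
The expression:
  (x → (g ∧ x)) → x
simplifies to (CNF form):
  x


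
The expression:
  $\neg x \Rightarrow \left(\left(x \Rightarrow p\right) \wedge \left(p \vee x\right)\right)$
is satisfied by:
  {x: True, p: True}
  {x: True, p: False}
  {p: True, x: False}


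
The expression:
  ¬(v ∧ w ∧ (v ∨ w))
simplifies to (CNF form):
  ¬v ∨ ¬w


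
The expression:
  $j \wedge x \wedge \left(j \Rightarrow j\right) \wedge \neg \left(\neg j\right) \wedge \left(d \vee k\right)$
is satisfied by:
  {j: True, x: True, d: True, k: True}
  {j: True, x: True, d: True, k: False}
  {j: True, x: True, k: True, d: False}


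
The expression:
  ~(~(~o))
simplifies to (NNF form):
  ~o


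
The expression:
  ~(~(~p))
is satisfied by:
  {p: False}


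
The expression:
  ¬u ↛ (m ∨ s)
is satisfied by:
  {u: False, s: False, m: False}


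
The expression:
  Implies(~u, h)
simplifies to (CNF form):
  h | u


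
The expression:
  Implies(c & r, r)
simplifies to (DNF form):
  True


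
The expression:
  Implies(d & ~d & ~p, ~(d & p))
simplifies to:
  True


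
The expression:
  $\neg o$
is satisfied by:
  {o: False}


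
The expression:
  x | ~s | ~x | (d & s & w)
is always true.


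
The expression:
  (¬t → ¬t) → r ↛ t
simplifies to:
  r ∧ ¬t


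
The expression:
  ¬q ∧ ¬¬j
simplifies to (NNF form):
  j ∧ ¬q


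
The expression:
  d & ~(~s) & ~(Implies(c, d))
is never true.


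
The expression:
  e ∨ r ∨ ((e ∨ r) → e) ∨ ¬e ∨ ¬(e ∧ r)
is always true.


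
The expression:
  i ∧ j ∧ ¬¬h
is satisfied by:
  {h: True, i: True, j: True}


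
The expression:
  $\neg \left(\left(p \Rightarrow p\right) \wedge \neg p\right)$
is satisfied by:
  {p: True}


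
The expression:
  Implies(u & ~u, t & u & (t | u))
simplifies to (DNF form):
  True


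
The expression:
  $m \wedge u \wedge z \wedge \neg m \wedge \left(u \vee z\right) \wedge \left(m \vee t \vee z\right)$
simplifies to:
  $\text{False}$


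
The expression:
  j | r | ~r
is always true.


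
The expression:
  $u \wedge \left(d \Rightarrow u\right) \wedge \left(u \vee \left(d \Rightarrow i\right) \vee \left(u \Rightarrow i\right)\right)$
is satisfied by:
  {u: True}


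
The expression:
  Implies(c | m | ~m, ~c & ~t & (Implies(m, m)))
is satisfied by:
  {t: False, c: False}


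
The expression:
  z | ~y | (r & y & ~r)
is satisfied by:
  {z: True, y: False}
  {y: False, z: False}
  {y: True, z: True}


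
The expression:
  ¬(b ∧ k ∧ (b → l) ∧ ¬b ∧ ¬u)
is always true.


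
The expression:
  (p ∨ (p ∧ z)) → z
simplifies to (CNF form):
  z ∨ ¬p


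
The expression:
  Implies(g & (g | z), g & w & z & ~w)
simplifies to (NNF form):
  ~g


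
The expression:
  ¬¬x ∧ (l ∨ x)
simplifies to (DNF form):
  x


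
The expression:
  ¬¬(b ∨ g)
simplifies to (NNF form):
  b ∨ g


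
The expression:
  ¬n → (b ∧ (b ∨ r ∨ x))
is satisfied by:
  {n: True, b: True}
  {n: True, b: False}
  {b: True, n: False}


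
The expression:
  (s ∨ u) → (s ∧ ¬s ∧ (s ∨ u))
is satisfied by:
  {u: False, s: False}


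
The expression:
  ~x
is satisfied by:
  {x: False}


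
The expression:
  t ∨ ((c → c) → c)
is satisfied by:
  {t: True, c: True}
  {t: True, c: False}
  {c: True, t: False}


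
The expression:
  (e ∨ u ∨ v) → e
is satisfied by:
  {e: True, v: False, u: False}
  {e: True, u: True, v: False}
  {e: True, v: True, u: False}
  {e: True, u: True, v: True}
  {u: False, v: False, e: False}


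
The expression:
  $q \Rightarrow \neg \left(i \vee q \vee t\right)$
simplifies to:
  $\neg q$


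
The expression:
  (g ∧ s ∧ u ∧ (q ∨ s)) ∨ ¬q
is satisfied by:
  {g: True, u: True, s: True, q: False}
  {g: True, u: True, s: False, q: False}
  {g: True, s: True, u: False, q: False}
  {g: True, s: False, u: False, q: False}
  {u: True, s: True, g: False, q: False}
  {u: True, s: False, g: False, q: False}
  {s: True, g: False, u: False, q: False}
  {s: False, g: False, u: False, q: False}
  {q: True, g: True, u: True, s: True}


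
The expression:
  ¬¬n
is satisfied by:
  {n: True}


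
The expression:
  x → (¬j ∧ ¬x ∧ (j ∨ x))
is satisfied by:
  {x: False}


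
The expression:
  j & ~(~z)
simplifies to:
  j & z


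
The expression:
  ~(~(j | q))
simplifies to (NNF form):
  j | q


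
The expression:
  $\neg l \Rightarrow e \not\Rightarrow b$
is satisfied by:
  {l: True, e: True, b: False}
  {l: True, b: False, e: False}
  {l: True, e: True, b: True}
  {l: True, b: True, e: False}
  {e: True, b: False, l: False}


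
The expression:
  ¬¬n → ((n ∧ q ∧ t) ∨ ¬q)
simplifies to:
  t ∨ ¬n ∨ ¬q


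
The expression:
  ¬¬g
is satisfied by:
  {g: True}


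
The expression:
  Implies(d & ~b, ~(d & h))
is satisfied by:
  {b: True, h: False, d: False}
  {h: False, d: False, b: False}
  {b: True, d: True, h: False}
  {d: True, h: False, b: False}
  {b: True, h: True, d: False}
  {h: True, b: False, d: False}
  {b: True, d: True, h: True}


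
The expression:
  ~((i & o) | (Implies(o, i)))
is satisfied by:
  {o: True, i: False}


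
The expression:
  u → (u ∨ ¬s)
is always true.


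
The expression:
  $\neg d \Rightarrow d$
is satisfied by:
  {d: True}


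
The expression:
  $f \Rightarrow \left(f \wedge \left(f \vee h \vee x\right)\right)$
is always true.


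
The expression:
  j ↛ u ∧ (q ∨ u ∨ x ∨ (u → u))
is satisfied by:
  {j: True, u: False}


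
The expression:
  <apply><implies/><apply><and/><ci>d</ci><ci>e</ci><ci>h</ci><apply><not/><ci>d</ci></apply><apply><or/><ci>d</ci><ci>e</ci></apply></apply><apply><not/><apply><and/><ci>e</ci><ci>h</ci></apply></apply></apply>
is always true.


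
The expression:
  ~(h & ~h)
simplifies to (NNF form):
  True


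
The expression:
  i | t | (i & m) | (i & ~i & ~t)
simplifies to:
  i | t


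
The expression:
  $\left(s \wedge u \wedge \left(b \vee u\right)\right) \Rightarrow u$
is always true.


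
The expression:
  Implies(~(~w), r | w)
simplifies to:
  True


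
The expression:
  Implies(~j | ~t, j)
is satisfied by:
  {j: True}


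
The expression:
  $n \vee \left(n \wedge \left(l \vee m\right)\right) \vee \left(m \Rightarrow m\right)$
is always true.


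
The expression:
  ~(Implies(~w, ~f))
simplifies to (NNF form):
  f & ~w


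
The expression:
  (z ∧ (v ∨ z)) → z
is always true.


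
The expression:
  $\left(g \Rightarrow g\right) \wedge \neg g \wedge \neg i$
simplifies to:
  $\neg g \wedge \neg i$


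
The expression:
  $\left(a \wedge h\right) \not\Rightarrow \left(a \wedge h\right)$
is never true.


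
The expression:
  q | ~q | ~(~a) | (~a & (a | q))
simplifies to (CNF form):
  True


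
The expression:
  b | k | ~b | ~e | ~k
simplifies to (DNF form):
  True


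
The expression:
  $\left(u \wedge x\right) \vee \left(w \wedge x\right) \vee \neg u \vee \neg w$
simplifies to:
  $x \vee \neg u \vee \neg w$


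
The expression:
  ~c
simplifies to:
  ~c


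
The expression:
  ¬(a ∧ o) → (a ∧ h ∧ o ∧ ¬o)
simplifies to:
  a ∧ o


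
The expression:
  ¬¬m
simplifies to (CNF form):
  m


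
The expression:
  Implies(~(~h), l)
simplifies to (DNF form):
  l | ~h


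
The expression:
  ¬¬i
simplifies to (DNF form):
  i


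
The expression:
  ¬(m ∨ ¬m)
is never true.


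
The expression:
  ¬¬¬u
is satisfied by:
  {u: False}


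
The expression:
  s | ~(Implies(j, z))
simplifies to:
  s | (j & ~z)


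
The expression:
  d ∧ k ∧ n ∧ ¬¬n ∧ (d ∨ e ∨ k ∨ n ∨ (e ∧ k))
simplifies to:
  d ∧ k ∧ n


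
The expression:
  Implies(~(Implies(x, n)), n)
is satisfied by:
  {n: True, x: False}
  {x: False, n: False}
  {x: True, n: True}


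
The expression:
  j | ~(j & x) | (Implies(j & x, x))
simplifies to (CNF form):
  True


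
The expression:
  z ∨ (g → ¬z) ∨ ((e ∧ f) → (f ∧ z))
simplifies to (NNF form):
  True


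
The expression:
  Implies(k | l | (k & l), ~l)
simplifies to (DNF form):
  ~l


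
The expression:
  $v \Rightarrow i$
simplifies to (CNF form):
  $i \vee \neg v$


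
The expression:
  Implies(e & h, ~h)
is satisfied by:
  {h: False, e: False}
  {e: True, h: False}
  {h: True, e: False}


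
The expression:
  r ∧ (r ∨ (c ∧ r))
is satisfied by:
  {r: True}


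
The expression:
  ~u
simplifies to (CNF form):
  ~u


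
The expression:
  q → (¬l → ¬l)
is always true.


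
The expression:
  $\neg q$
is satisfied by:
  {q: False}


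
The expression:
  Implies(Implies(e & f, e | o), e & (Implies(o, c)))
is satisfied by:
  {c: True, e: True, o: False}
  {e: True, o: False, c: False}
  {c: True, o: True, e: True}


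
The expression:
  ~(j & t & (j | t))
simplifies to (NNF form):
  ~j | ~t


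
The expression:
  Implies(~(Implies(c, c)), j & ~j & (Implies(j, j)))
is always true.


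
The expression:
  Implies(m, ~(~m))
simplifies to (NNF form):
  True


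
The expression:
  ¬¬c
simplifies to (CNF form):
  c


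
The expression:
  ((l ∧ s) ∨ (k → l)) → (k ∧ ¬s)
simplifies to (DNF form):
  (k ∧ ¬l) ∨ (k ∧ ¬s)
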